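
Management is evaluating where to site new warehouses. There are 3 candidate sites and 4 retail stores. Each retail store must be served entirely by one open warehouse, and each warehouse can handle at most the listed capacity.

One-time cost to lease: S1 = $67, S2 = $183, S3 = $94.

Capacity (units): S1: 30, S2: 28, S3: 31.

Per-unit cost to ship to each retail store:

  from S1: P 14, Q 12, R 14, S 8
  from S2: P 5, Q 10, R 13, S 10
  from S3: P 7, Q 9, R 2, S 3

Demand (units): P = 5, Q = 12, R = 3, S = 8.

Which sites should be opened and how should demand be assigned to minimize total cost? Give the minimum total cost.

Minimum total cost: 267

Open {S3}: P→S3 7·5=35, Q→S3 9·12=108, R→S3 2·3=6, S→S3 3·8=24.
Loads: S3 carries 28/31. Service 173; fixed 94; total 267.
Next best feasible plan costs 334.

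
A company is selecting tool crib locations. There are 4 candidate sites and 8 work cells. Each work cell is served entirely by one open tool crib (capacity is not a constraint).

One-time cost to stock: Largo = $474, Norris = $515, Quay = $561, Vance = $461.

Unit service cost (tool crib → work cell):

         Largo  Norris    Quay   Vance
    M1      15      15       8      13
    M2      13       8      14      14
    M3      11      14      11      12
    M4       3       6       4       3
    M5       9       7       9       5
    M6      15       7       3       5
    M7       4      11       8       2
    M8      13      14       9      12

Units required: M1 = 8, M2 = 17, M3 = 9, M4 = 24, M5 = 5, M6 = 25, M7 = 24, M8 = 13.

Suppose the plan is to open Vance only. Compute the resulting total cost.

Total cost: 1337

Each work cell is assigned to its cheapest site among the open ones.
{Vance}: M1→Vance 13·8=104, M2→Vance 14·17=238, M3→Vance 12·9=108, M4→Vance 3·24=72, M5→Vance 5·5=25, M6→Vance 5·25=125, M7→Vance 2·24=48, M8→Vance 12·13=156. Service 876; fixed 461; total 1337.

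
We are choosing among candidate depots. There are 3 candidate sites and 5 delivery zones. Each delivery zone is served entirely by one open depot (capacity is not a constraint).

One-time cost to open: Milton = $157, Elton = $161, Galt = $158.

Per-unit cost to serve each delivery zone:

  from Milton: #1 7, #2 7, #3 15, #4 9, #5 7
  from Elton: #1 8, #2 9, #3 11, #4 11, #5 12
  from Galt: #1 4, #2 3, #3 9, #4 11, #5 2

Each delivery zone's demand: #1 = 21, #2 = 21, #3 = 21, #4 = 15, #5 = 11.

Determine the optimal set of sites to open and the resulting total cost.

Open Galt only; minimum total cost 681.

For any fixed open set, each delivery zone goes to its cheapest open site; total = fixed + service.
{Galt}: #1→Galt 4·21=84, #2→Galt 3·21=63, #3→Galt 9·21=189, #4→Galt 11·15=165, #5→Galt 2·11=22. Service 523; fixed 158; total 681.
{Milton, Galt}: service 493 + fixed 315 = 808
{Elton, Galt}: service 523 + fixed 319 = 842
{Milton, Elton, Galt}: service 493 + fixed 476 = 969
No other subset beats 681.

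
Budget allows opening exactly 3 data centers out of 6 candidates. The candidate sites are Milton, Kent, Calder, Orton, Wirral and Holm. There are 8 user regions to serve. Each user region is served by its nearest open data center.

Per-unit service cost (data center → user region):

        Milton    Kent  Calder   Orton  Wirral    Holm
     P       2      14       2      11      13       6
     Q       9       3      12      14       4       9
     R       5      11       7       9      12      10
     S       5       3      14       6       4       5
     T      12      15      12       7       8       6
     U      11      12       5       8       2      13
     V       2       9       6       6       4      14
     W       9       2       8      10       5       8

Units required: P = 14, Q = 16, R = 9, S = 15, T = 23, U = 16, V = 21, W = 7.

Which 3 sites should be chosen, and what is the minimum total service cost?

With exactly 3 open, each user region uses its cheapest among the chosen.
{Milton, Kent, Wirral}: P→Milton 2·14=28, Q→Kent 3·16=48, R→Milton 5·9=45, S→Kent 3·15=45, T→Wirral 8·23=184, U→Wirral 2·16=32, V→Milton 2·21=42, W→Kent 2·7=14. Service cost 438.
{Milton, Wirral, Holm}: service cost 444
{Milton, Orton, Wirral}: service cost 467
Among all 20 size-3 choices, {Milton, Kent, Wirral} is lowest.

Choose Milton, Kent and Wirral; total service cost 438.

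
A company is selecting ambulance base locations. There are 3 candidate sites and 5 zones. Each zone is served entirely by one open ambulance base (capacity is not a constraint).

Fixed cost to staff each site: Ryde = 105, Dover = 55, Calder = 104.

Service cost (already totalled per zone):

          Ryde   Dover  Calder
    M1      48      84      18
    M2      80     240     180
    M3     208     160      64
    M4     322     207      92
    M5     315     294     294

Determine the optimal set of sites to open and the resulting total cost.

For any fixed open set, each zone goes to its cheapest open site; total = fixed + service.
{Calder}: M1→Calder 18, M2→Calder 180, M3→Calder 64, M4→Calder 92, M5→Calder 294. Service 648; fixed 104; total 752.
{Ryde, Calder}: M1→Calder 18, M2→Ryde 80, M3→Calder 64, M4→Calder 92, M5→Calder 294. Service 548; fixed 209; total 757.
{Dover, Calder}: M1→Calder 18, M2→Calder 180, M3→Calder 64, M4→Calder 92, M5→Dover 294. Service 648; fixed 159; total 807.
{Ryde, Dover, Calder}: service 548 + fixed 264 = 812
No other subset beats 752.

Open Calder only; minimum total cost 752.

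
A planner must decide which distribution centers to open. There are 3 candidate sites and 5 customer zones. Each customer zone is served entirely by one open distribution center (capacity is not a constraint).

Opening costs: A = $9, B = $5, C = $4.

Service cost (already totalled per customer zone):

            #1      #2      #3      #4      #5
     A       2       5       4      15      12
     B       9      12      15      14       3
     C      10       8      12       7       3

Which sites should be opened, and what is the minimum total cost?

Open A and C; minimum total cost 34.

For any fixed open set, each customer zone goes to its cheapest open site; total = fixed + service.
{A, C}: #1→A 2, #2→A 5, #3→A 4, #4→C 7, #5→C 3. Service 21; fixed 13; total 34.
{A, B, C}: service 21 + fixed 18 = 39
{A, B}: #1→A 2, #2→A 5, #3→A 4, #4→B 14, #5→B 3. Service 28; fixed 14; total 42.
{C}: #1→C 10, #2→C 8, #3→C 12, #4→C 7, #5→C 3. Service 40; fixed 4; total 44.
No other subset beats 34.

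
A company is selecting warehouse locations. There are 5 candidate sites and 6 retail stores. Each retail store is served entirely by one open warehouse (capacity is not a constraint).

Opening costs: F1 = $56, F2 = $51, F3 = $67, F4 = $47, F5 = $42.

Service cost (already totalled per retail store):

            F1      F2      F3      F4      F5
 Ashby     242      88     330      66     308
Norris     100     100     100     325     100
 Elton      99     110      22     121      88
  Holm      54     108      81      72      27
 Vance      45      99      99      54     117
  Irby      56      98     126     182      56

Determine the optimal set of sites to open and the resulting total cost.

For any fixed open set, each retail store goes to its cheapest open site; total = fixed + service.
{F4, F5}: Ashby→F4 66, Norris→F5 100, Elton→F5 88, Holm→F5 27, Vance→F4 54, Irby→F5 56. Service 391; fixed 89; total 480.
{F3, F4, F5}: Ashby→F4 66, Norris→F3 100, Elton→F3 22, Holm→F5 27, Vance→F4 54, Irby→F5 56. Service 325; fixed 156; total 481.
{F1, F3, F4}: service 343 + fixed 170 = 513
{F1, F2, F3, F4, F5}: Ashby→F4 66, Norris→F1 100, Elton→F3 22, Holm→F5 27, Vance→F1 45, Irby→F1 56. Service 316; fixed 263; total 579.
No other subset beats 480.

Open F4 and F5; minimum total cost 480.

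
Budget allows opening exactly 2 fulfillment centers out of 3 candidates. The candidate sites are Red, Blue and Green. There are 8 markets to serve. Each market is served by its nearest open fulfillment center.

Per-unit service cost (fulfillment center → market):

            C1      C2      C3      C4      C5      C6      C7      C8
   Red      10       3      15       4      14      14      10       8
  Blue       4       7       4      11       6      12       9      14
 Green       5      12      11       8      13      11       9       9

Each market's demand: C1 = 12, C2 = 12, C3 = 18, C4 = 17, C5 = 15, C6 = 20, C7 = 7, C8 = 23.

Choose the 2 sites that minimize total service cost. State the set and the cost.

Choose Red and Blue; total service cost 801.

With exactly 2 open, each market uses its cheapest among the chosen.
{Red, Blue}: C1→Blue 4·12=48, C2→Red 3·12=36, C3→Blue 4·18=72, C4→Red 4·17=68, C5→Blue 6·15=90, C6→Blue 12·20=240, C7→Blue 9·7=63, C8→Red 8·23=184. Service cost 801.
{Blue, Green}: service cost 920
{Red, Green}: service cost 1024
Among all 3 size-2 choices, {Red, Blue} is lowest.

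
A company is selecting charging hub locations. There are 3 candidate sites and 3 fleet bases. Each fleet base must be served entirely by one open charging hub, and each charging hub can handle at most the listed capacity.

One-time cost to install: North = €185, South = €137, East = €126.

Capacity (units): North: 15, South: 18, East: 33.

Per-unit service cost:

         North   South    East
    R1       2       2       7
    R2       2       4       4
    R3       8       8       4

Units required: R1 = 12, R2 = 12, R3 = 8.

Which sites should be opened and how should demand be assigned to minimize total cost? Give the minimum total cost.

Minimum total cost: 290

Open {East}: R1→East 7·12=84, R2→East 4·12=48, R3→East 4·8=32.
Loads: East carries 32/33. Service 164; fixed 126; total 290.
Next best feasible plan costs 367.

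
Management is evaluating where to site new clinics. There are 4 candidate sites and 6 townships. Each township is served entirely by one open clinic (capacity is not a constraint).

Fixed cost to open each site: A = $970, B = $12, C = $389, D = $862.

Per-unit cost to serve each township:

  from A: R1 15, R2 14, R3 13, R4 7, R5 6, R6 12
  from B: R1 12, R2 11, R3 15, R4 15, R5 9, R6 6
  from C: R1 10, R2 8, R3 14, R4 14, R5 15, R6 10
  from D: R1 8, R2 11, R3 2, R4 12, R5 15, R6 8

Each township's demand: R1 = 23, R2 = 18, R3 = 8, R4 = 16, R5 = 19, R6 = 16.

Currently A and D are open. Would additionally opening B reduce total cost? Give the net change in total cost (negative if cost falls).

Yes — net change −20 (cost falls by 20).

Current service cost with {A, D}: 752.
Adding B: each township re-picks its cheapest; new service cost 720, saving 32.
Extra fixed cost: 12. Net change = 12 − 32 = -20.
(Totals: 2584 → 2564.)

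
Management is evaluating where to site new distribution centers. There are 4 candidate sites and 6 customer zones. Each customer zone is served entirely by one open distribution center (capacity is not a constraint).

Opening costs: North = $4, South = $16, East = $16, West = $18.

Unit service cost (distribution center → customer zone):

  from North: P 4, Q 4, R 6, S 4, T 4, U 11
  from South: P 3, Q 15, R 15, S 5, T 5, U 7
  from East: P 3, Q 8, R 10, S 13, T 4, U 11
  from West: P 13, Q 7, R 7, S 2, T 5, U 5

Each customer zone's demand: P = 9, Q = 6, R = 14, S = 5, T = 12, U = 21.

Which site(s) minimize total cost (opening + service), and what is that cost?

Open North and West; minimum total cost 329.

For any fixed open set, each customer zone goes to its cheapest open site; total = fixed + service.
{North, West}: P→North 4·9=36, Q→North 4·6=24, R→North 6·14=84, S→West 2·5=10, T→North 4·12=48, U→West 5·21=105. Service 307; fixed 22; total 329.
{North, South, West}: P→South 3·9=27, Q→North 4·6=24, R→North 6·14=84, S→West 2·5=10, T→North 4·12=48, U→West 5·21=105. Service 298; fixed 38; total 336.
{North, East, West}: service 298 + fixed 38 = 336
{North, South, East, West}: P→South 3·9=27, Q→North 4·6=24, R→North 6·14=84, S→West 2·5=10, T→North 4·12=48, U→West 5·21=105. Service 298; fixed 54; total 352.
No other subset beats 329.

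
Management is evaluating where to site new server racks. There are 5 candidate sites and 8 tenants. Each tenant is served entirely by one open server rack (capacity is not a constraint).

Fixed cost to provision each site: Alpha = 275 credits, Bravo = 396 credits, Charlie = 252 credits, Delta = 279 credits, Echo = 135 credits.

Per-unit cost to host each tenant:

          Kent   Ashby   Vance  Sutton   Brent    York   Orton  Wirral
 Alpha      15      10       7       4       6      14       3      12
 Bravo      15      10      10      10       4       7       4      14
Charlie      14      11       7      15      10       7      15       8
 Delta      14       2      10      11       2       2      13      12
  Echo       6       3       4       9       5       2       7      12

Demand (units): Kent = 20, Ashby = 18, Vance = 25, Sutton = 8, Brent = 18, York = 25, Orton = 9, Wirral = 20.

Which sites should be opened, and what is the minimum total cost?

Open Echo only; minimum total cost 924.

For any fixed open set, each tenant goes to its cheapest open site; total = fixed + service.
{Echo}: Kent→Echo 6·20=120, Ashby→Echo 3·18=54, Vance→Echo 4·25=100, Sutton→Echo 9·8=72, Brent→Echo 5·18=90, York→Echo 2·25=50, Orton→Echo 7·9=63, Wirral→Echo 12·20=240. Service 789; fixed 135; total 924.
{Charlie, Echo}: service 709 + fixed 387 = 1096
{Alpha, Echo}: service 713 + fixed 410 = 1123
{Alpha, Bravo, Charlie, Delta, Echo}: service 561 + fixed 1337 = 1898
No other subset beats 924.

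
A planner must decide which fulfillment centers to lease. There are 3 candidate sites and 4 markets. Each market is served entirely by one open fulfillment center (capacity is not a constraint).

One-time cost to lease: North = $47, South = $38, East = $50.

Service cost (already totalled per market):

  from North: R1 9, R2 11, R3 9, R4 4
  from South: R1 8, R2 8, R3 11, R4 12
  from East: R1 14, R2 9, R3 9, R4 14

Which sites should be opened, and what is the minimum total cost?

Open South only; minimum total cost 77.

For any fixed open set, each market goes to its cheapest open site; total = fixed + service.
{South}: R1→South 8, R2→South 8, R3→South 11, R4→South 12. Service 39; fixed 38; total 77.
{North}: service 33 + fixed 47 = 80
{East}: R1→East 14, R2→East 9, R3→East 9, R4→East 14. Service 46; fixed 50; total 96.
{North, South, East}: R1→South 8, R2→South 8, R3→North 9, R4→North 4. Service 29; fixed 135; total 164.
(All 7 nonempty subsets were checked; South only is lowest.)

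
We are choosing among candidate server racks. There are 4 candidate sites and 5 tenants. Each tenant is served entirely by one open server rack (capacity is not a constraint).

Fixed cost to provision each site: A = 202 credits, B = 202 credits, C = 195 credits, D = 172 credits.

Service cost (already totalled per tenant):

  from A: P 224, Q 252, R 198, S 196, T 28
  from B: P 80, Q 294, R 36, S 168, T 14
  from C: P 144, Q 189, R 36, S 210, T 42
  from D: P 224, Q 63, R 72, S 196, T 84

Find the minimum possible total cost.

For any fixed open set, each tenant goes to its cheapest open site; total = fixed + service.
{B, D}: P→B 80, Q→D 63, R→B 36, S→B 168, T→B 14. Service 361; fixed 374; total 735.
{B}: P→B 80, Q→B 294, R→B 36, S→B 168, T→B 14. Service 592; fixed 202; total 794.
{D}: service 639 + fixed 172 = 811
{A, B, C, D}: P→B 80, Q→D 63, R→B 36, S→B 168, T→B 14. Service 361; fixed 771; total 1132.
No other subset beats 735.

Minimum total cost: 735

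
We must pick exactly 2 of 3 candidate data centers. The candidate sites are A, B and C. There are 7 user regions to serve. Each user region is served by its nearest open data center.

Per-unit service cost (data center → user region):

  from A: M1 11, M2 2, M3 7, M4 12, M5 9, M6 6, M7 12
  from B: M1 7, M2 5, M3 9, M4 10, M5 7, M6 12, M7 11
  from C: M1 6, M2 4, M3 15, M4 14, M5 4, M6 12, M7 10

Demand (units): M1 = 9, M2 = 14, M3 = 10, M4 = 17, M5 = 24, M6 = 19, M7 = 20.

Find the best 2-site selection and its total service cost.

With exactly 2 open, each user region uses its cheapest among the chosen.
{A, C}: M1→C 6·9=54, M2→A 2·14=28, M3→A 7·10=70, M4→A 12·17=204, M5→C 4·24=96, M6→A 6·19=114, M7→C 10·20=200. Service cost 766.
{A, B}: service cost 833
{B, C}: service cost 894
Among all 3 size-2 choices, {A, C} is lowest.

Choose A and C; total service cost 766.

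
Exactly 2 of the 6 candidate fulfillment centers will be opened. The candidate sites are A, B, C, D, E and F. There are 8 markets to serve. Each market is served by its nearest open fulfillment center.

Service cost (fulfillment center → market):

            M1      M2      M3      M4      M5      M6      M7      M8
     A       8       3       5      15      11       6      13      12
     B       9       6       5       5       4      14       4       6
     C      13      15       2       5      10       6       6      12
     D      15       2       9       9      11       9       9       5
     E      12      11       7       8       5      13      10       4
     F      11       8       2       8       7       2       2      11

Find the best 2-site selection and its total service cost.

Choose B and F; total service cost 36.

With exactly 2 open, each market uses its cheapest among the chosen.
{B, F}: M1→B 9, M2→B 6, M3→F 2, M4→B 5, M5→B 4, M6→F 2, M7→F 2, M8→B 6. Service cost 36.
{D, F}: service cost 39
{A, B}: service cost 41
Among all 15 size-2 choices, {B, F} is lowest.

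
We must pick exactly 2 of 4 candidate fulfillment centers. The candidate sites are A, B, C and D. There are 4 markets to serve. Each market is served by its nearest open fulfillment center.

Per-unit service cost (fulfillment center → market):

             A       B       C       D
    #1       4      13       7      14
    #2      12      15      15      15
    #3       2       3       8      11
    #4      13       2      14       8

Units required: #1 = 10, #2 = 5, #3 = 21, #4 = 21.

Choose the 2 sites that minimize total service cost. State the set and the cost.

With exactly 2 open, each market uses its cheapest among the chosen.
{A, B}: #1→A 4·10=40, #2→A 12·5=60, #3→A 2·21=42, #4→B 2·21=42. Service cost 184.
{B, C}: service cost 250
{A, D}: service cost 310
Among all 6 size-2 choices, {A, B} is lowest.

Choose A and B; total service cost 184.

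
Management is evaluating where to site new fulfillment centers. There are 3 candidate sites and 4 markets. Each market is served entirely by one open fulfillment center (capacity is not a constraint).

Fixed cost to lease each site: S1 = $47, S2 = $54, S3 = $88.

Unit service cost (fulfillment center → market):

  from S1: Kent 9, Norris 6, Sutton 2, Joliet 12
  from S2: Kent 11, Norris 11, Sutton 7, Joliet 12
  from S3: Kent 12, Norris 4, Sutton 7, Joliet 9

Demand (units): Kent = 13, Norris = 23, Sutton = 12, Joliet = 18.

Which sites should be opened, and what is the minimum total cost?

For any fixed open set, each market goes to its cheapest open site; total = fixed + service.
{S1, S3}: Kent→S1 9·13=117, Norris→S3 4·23=92, Sutton→S1 2·12=24, Joliet→S3 9·18=162. Service 395; fixed 135; total 530.
{S1}: Kent→S1 9·13=117, Norris→S1 6·23=138, Sutton→S1 2·12=24, Joliet→S1 12·18=216. Service 495; fixed 47; total 542.
{S3}: Kent→S3 12·13=156, Norris→S3 4·23=92, Sutton→S3 7·12=84, Joliet→S3 9·18=162. Service 494; fixed 88; total 582.
{S1, S2, S3}: service 395 + fixed 189 = 584
No other subset beats 530.

Open S1 and S3; minimum total cost 530.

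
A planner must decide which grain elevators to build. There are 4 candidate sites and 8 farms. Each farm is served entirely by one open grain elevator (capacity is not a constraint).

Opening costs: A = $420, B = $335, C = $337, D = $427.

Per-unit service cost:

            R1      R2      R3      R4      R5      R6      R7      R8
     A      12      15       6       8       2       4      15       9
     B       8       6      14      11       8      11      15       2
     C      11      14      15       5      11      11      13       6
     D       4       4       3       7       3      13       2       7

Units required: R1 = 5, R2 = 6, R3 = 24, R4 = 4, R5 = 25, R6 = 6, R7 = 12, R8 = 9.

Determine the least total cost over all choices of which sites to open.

Minimum total cost: 811

For any fixed open set, each farm goes to its cheapest open site; total = fixed + service.
{D}: R1→D 4·5=20, R2→D 4·6=24, R3→D 3·24=72, R4→D 7·4=28, R5→D 3·25=75, R6→D 13·6=78, R7→D 2·12=24, R8→D 7·9=63. Service 384; fixed 427; total 811.
{A}: service 661 + fixed 420 = 1081
{B, D}: service 327 + fixed 762 = 1089
{A, B, C, D}: service 252 + fixed 1519 = 1771
No other subset beats 811.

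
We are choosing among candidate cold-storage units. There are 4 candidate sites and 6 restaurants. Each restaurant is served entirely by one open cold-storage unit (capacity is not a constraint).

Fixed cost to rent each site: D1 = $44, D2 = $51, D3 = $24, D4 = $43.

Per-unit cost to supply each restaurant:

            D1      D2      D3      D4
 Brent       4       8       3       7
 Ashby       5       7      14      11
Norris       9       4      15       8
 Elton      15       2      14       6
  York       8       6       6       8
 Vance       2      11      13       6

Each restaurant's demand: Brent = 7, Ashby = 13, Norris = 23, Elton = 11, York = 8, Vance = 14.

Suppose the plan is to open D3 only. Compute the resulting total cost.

Total cost: 956

Each restaurant is assigned to its cheapest site among the open ones.
{D3}: Brent→D3 3·7=21, Ashby→D3 14·13=182, Norris→D3 15·23=345, Elton→D3 14·11=154, York→D3 6·8=48, Vance→D3 13·14=182. Service 932; fixed 24; total 956.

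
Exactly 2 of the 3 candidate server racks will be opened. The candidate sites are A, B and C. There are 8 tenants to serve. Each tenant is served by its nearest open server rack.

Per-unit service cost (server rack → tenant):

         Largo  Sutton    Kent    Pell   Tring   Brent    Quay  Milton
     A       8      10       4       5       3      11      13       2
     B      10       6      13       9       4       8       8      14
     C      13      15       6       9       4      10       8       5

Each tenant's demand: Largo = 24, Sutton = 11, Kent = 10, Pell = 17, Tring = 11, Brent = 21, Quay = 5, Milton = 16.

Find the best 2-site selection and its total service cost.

With exactly 2 open, each tenant uses its cheapest among the chosen.
{A, B}: Largo→A 8·24=192, Sutton→B 6·11=66, Kent→A 4·10=40, Pell→A 5·17=85, Tring→A 3·11=33, Brent→B 8·21=168, Quay→B 8·5=40, Milton→A 2·16=32. Service cost 656.
{A, C}: service cost 742
{B, C}: service cost 851
Among all 3 size-2 choices, {A, B} is lowest.

Choose A and B; total service cost 656.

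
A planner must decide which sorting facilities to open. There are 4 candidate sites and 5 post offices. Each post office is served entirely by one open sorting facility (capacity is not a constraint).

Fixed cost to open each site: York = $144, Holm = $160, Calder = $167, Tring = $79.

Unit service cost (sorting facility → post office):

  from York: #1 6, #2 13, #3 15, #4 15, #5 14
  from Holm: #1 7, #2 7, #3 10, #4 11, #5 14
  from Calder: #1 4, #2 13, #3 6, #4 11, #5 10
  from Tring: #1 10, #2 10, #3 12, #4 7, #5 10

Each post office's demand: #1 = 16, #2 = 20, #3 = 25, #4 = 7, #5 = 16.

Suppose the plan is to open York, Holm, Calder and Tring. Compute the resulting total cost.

Each post office is assigned to its cheapest site among the open ones.
{York, Holm, Calder, Tring}: #1→Calder 4·16=64, #2→Holm 7·20=140, #3→Calder 6·25=150, #4→Tring 7·7=49, #5→Calder 10·16=160. Service 563; fixed 550; total 1113.

Total cost: 1113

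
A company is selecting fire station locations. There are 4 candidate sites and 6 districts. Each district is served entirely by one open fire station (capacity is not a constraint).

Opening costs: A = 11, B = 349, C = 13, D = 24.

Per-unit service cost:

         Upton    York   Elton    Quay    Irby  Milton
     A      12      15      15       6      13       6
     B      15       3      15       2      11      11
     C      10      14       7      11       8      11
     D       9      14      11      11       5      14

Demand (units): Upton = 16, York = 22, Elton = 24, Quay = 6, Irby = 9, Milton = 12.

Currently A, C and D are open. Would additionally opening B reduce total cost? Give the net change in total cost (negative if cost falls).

No — net change +83 (cost rises by 83).

Current service cost with {A, C, D}: 773.
Adding B: each district re-picks its cheapest; new service cost 507, saving 266.
Extra fixed cost: 349. Net change = 349 − 266 = 83.
(Totals: 821 → 904.)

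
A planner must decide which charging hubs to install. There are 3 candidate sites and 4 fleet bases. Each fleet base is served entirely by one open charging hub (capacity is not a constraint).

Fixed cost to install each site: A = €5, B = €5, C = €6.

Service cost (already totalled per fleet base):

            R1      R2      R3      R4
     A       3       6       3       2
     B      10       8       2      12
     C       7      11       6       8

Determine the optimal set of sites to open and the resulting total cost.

For any fixed open set, each fleet base goes to its cheapest open site; total = fixed + service.
{A}: R1→A 3, R2→A 6, R3→A 3, R4→A 2. Service 14; fixed 5; total 19.
{A, B}: R1→A 3, R2→A 6, R3→B 2, R4→A 2. Service 13; fixed 10; total 23.
{A, C}: service 14 + fixed 11 = 25
{A, B, C}: R1→A 3, R2→A 6, R3→B 2, R4→A 2. Service 13; fixed 16; total 29.
No other subset beats 19.

Open A only; minimum total cost 19.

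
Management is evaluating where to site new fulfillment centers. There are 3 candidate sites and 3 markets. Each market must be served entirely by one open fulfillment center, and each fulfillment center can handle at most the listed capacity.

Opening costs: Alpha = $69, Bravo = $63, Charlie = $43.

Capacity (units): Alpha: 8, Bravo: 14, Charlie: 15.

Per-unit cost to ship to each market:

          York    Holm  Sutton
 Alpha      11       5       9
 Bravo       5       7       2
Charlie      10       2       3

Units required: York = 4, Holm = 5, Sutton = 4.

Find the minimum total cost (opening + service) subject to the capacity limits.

Open {Charlie}: York→Charlie 10·4=40, Holm→Charlie 2·5=10, Sutton→Charlie 3·4=12.
Loads: Charlie carries 13/15. Service 62; fixed 43; total 105.
Next best feasible plan costs 126.

Minimum total cost: 105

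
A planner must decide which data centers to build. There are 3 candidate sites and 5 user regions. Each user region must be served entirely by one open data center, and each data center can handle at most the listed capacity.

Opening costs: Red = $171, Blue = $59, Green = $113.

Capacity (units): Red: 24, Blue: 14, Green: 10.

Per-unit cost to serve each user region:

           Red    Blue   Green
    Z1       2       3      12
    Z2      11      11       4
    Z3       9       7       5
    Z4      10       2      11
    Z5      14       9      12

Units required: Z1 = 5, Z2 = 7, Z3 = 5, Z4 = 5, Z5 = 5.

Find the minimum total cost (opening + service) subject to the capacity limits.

Minimum total cost: 417

Open {Red, Blue}: Z1→Red 2·5=10, Z2→Red 11·7=77, Z3→Red 9·5=45, Z4→Blue 2·5=10, Z5→Blue 9·5=45.
Loads: Red carries 17/24, Blue carries 10/14. Service 187; fixed 230; total 417.
Next best feasible plan costs 432.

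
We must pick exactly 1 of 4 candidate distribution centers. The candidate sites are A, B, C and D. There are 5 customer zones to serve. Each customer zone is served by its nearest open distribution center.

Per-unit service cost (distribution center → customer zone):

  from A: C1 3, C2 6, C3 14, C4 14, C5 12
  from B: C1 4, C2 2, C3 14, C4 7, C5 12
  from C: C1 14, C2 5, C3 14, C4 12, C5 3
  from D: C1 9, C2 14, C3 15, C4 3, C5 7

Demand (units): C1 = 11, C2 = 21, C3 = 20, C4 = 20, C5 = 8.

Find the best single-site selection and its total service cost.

With exactly 1 open, each customer zone uses its cheapest among the chosen.
{B}: C1→B 4·11=44, C2→B 2·21=42, C3→B 14·20=280, C4→B 7·20=140, C5→B 12·8=96. Service cost 602.
{C}: service cost 803
{D}: service cost 809
Among all 4 size-1 choices, {B} is lowest.

Choose B only; total service cost 602.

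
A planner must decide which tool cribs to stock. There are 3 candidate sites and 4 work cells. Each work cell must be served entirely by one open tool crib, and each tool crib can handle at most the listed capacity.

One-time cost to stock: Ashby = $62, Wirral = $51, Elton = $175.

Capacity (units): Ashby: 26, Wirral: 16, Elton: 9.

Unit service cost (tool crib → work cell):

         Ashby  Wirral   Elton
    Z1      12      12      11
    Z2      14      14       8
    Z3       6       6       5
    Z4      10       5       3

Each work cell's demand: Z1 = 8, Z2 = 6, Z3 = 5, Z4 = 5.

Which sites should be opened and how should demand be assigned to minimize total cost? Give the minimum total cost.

Minimum total cost: 322

Open {Ashby}: Z1→Ashby 12·8=96, Z2→Ashby 14·6=84, Z3→Ashby 6·5=30, Z4→Ashby 10·5=50.
Loads: Ashby carries 24/26. Service 260; fixed 62; total 322.
Next best feasible plan costs 348.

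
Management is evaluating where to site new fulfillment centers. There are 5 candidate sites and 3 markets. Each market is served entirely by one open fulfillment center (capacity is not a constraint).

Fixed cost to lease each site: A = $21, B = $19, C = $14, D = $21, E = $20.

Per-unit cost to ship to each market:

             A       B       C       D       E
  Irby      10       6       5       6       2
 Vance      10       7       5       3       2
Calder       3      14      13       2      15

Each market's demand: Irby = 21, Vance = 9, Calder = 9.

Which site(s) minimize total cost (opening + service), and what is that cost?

For any fixed open set, each market goes to its cheapest open site; total = fixed + service.
{D, E}: Irby→E 2·21=42, Vance→E 2·9=18, Calder→D 2·9=18. Service 78; fixed 41; total 119.
{A, E}: Irby→E 2·21=42, Vance→E 2·9=18, Calder→A 3·9=27. Service 87; fixed 41; total 128.
{C, D, E}: Irby→E 2·21=42, Vance→E 2·9=18, Calder→D 2·9=18. Service 78; fixed 55; total 133.
{A, B, C, D, E}: Irby→E 2·21=42, Vance→E 2·9=18, Calder→D 2·9=18. Service 78; fixed 95; total 173.
No other subset beats 119.

Open D and E; minimum total cost 119.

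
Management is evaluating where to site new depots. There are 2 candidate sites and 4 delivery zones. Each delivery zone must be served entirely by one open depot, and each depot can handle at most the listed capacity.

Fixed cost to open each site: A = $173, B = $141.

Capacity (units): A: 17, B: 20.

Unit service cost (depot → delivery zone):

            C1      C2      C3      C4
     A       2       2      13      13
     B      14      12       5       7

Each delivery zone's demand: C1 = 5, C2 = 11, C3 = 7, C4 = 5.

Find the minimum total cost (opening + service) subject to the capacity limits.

Minimum total cost: 416

Open {A, B}: C1→A 2·5=10, C2→A 2·11=22, C3→B 5·7=35, C4→B 7·5=35.
Loads: A carries 16/17, B carries 12/20. Service 102; fixed 314; total 416.
Next best feasible plan costs 476.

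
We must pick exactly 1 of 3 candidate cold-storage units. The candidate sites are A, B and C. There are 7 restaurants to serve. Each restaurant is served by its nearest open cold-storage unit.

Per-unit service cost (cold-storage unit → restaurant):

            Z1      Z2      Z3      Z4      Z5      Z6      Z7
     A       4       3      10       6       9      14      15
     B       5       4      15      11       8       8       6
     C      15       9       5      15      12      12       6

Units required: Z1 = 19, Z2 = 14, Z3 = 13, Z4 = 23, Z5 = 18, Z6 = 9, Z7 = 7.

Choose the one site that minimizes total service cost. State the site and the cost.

Choose A only; total service cost 779.

With exactly 1 open, each restaurant uses its cheapest among the chosen.
{A}: Z1→A 4·19=76, Z2→A 3·14=42, Z3→A 10·13=130, Z4→A 6·23=138, Z5→A 9·18=162, Z6→A 14·9=126, Z7→A 15·7=105. Service cost 779.
{B}: service cost 857
{C}: service cost 1187
Among all 3 size-1 choices, {A} is lowest.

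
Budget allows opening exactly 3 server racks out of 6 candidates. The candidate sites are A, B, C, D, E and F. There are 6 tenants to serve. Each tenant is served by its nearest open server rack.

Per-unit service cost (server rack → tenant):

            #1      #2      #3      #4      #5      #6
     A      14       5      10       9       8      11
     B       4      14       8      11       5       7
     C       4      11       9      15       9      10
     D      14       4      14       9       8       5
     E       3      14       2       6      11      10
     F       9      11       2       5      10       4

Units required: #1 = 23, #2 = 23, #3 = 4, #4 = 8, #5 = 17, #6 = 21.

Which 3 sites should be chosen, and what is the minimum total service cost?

Choose B, D and F; total service cost 401.

With exactly 3 open, each tenant uses its cheapest among the chosen.
{B, D, F}: #1→B 4·23=92, #2→D 4·23=92, #3→F 2·4=8, #4→F 5·8=40, #5→B 5·17=85, #6→F 4·21=84. Service cost 401.
{B, D, E}: service cost 407
{A, B, F}: service cost 424
Among all 20 size-3 choices, {B, D, F} is lowest.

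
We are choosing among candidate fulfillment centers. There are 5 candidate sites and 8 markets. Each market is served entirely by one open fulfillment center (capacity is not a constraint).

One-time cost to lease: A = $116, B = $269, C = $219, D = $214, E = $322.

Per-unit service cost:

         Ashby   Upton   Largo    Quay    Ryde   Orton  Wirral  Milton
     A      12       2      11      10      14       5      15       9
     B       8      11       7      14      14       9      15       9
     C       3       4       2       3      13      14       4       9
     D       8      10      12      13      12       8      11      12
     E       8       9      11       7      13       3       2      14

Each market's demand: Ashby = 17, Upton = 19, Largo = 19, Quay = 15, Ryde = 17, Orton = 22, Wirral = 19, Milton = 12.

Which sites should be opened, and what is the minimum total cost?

Open A and C; minimum total cost 1022.

For any fixed open set, each market goes to its cheapest open site; total = fixed + service.
{A, C}: Ashby→C 3·17=51, Upton→A 2·19=38, Largo→C 2·19=38, Quay→C 3·15=45, Ryde→C 13·17=221, Orton→A 5·22=110, Wirral→C 4·19=76, Milton→A 9·12=108. Service 687; fixed 335; total 1022.
{C}: service 923 + fixed 219 = 1142
{C, E}: Ashby→C 3·17=51, Upton→C 4·19=76, Largo→C 2·19=38, Quay→C 3·15=45, Ryde→C 13·17=221, Orton→E 3·22=66, Wirral→E 2·19=38, Milton→C 9·12=108. Service 643; fixed 541; total 1184.
{A, B, C, D, E}: service 588 + fixed 1140 = 1728
No other subset beats 1022.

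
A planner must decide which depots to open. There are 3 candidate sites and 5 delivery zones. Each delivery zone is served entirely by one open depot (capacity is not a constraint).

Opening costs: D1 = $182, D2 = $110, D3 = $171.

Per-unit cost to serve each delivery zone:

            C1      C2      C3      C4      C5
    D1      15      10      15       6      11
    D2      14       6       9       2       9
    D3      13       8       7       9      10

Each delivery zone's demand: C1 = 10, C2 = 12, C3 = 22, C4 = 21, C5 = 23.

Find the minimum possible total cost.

For any fixed open set, each delivery zone goes to its cheapest open site; total = fixed + service.
{D2}: C1→D2 14·10=140, C2→D2 6·12=72, C3→D2 9·22=198, C4→D2 2·21=42, C5→D2 9·23=207. Service 659; fixed 110; total 769.
{D2, D3}: service 605 + fixed 281 = 886
{D1, D2}: service 659 + fixed 292 = 951
{D1, D2, D3}: service 605 + fixed 463 = 1068
No other subset beats 769.

Minimum total cost: 769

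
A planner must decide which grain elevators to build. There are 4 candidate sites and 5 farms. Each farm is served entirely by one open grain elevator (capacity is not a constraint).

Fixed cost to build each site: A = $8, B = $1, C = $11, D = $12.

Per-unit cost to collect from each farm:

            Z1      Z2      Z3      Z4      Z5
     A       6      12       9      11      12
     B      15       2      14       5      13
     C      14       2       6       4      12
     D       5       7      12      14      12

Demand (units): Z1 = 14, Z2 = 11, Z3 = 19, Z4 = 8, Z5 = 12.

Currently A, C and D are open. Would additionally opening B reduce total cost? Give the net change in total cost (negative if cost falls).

Current service cost with {A, C, D}: 382.
Adding B: each farm re-picks its cheapest; new service cost 382, saving 0.
Extra fixed cost: 1. Net change = 1 − 0 = 1.
(Totals: 413 → 414.)

No — net change +1 (cost rises by 1).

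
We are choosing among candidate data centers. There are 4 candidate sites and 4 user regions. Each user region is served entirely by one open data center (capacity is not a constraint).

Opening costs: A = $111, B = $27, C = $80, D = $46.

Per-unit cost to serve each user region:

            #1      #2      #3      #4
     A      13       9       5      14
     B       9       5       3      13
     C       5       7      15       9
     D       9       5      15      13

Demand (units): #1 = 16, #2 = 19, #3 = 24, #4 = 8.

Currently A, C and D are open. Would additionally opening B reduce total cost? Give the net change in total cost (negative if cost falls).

Yes — net change −21 (cost falls by 21).

Current service cost with {A, C, D}: 367.
Adding B: each user region re-picks its cheapest; new service cost 319, saving 48.
Extra fixed cost: 27. Net change = 27 − 48 = -21.
(Totals: 604 → 583.)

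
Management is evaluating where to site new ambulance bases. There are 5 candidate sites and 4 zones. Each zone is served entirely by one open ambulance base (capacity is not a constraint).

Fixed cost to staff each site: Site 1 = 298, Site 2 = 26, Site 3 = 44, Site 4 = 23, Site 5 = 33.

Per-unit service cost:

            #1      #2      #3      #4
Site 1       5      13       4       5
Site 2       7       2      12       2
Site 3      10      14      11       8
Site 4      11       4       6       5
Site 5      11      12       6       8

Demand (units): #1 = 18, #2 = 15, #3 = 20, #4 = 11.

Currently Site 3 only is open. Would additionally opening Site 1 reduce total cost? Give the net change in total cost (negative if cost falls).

Current service cost with {Site 3}: 698.
Adding Site 1: each zone re-picks its cheapest; new service cost 420, saving 278.
Extra fixed cost: 298. Net change = 298 − 278 = 20.
(Totals: 742 → 762.)

No — net change +20 (cost rises by 20).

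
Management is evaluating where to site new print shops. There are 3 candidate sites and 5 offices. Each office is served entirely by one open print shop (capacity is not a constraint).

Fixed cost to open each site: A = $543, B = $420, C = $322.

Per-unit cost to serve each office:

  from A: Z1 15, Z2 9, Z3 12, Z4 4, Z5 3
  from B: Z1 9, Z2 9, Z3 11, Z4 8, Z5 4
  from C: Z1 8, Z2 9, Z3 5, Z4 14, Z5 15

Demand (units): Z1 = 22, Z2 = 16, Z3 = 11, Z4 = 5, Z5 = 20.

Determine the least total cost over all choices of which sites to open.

For any fixed open set, each office goes to its cheapest open site; total = fixed + service.
{B}: Z1→B 9·22=198, Z2→B 9·16=144, Z3→B 11·11=121, Z4→B 8·5=40, Z5→B 4·20=80. Service 583; fixed 420; total 1003.
{C}: service 745 + fixed 322 = 1067
{A}: service 686 + fixed 543 = 1229
{A, B, C}: service 455 + fixed 1285 = 1740
No other subset beats 1003.

Minimum total cost: 1003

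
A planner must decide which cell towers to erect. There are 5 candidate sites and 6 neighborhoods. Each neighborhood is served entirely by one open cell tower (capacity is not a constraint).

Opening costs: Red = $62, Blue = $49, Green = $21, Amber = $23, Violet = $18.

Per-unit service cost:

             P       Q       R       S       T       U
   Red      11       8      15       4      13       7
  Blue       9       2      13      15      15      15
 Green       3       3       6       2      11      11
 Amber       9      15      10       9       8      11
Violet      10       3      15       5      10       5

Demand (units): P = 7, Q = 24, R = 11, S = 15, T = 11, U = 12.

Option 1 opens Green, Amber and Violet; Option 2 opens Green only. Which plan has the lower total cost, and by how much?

Option 1: {Green, Amber, Violet}: P→Green 3·7=21, Q→Green 3·24=72, R→Green 6·11=66, S→Green 2·15=30, T→Amber 8·11=88, U→Violet 5·12=60. Service 337; fixed 62; total 399.
Option 2: {Green}: P→Green 3·7=21, Q→Green 3·24=72, R→Green 6·11=66, S→Green 2·15=30, T→Green 11·11=121, U→Green 11·12=132. Service 442; fixed 21; total 463.
Difference: |399 − 463| = 64.

Option 1 is cheaper by 64.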